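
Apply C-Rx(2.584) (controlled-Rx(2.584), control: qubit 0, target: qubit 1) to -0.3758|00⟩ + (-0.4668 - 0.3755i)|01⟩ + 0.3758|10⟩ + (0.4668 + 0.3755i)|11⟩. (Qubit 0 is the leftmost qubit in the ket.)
-0.3758|00⟩ + (-0.4668 - 0.3755i)|01⟩ + (0.4644 - 0.4488i)|10⟩ + (0.1285 - 0.258i)|11⟩

C-Rx(2.584) leaves the control-|0⟩ kets |00⟩, |01⟩ unchanged and applies Rx(2.584) to qubit 1 on the control-|1⟩ pair (|10⟩, |11⟩).
Rx(2.584) = [[cos(θ/2), −i·sin(θ/2)], [−i·sin(θ/2), cos(θ/2)]]; θ = 2.584, cos(θ/2) ≈ 0.275199, sin(θ/2) ≈ 0.961387.
With a = amp(|10⟩) = 0.3758 and b = amp(|11⟩) = (0.4668 + 0.3755i):
new amp(|10⟩) = (0.275199)·a + (-0.961387i)·b = (0.4644 - 0.4488i)
new amp(|11⟩) = (-0.961387i)·a + (0.275199)·b = (0.1285 - 0.258i)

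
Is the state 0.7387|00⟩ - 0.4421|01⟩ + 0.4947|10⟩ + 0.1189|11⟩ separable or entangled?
Entangled

Writing the state as a|00⟩ + b|01⟩ + c|10⟩ + d|11⟩, it is a product state iff ad − bc = 0.
Here (a, b, c, d) = (0.7387, -0.4421, 0.4947, 0.1189): ad − bc = (0.7387)(0.1189) − (-0.4421)(0.4947) = 0.3065 ≠ 0, so the state is entangled.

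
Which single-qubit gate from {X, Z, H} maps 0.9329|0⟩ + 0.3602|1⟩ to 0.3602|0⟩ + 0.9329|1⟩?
X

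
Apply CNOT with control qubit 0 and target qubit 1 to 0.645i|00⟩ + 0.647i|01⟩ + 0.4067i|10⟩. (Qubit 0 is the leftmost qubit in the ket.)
0.645i|00⟩ + 0.647i|01⟩ + 0.4067i|11⟩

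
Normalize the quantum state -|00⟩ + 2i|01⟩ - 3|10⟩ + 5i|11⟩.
-0.1601|00⟩ + 0.3203i|01⟩ - 0.4804|10⟩ + 0.8006i|11⟩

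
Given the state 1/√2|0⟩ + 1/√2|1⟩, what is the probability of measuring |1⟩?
1/2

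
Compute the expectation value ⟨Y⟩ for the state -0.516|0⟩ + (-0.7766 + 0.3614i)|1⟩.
-0.373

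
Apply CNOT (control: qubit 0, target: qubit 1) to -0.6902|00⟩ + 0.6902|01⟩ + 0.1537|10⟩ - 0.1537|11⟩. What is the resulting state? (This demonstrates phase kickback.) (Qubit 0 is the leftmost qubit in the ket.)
-0.6902|00⟩ + 0.6902|01⟩ - 0.1537|10⟩ + 0.1537|11⟩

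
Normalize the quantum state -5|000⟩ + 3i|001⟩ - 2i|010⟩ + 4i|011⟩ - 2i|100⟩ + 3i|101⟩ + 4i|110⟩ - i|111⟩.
-0.5455|000⟩ + 0.3273i|001⟩ - 0.2182i|010⟩ + 0.4364i|011⟩ - 0.2182i|100⟩ + 0.3273i|101⟩ + 0.4364i|110⟩ - 0.1091i|111⟩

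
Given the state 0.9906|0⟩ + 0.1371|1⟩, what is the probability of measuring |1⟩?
0.0188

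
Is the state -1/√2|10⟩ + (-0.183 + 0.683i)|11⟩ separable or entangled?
Separable

Writing the state as a|00⟩ + b|01⟩ + c|10⟩ + d|11⟩, it is a product state iff ad − bc = 0.
Here (a, b, c, d) = (0, 0, -1/√2, (-0.183 + 0.683i)): ad − bc = (0)(-0.183 + 0.683i) − (0)(-1/√2) = 0, so the state is separable.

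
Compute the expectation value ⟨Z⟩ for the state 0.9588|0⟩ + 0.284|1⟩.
0.8386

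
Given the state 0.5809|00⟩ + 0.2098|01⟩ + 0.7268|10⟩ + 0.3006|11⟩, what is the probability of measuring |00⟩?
0.3374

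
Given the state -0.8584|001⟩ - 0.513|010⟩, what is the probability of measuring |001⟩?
0.7369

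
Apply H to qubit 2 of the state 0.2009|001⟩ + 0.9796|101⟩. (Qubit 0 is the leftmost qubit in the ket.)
0.1421|000⟩ - 0.1421|001⟩ + 0.6927|100⟩ - 0.6927|101⟩

H on qubit 2 mixes each pair of kets that differ only in qubit 2: amplitudes (a, b) of (|…0…⟩, |…1…⟩) become ((a + b)/√2, (a − b)/√2). Kets absent from the input have amplitude 0.
(|000⟩, |001⟩): (a, b) = (0, 0.2009) → (0.1421, -0.1421)
(|100⟩, |101⟩): (a, b) = (0, 0.9796) → (0.6927, -0.6927)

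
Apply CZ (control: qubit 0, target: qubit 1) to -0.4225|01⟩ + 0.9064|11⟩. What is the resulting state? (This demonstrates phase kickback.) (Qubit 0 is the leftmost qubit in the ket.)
-0.4225|01⟩ - 0.9064|11⟩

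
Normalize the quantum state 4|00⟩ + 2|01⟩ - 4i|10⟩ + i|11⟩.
0.6576|00⟩ + 0.3288|01⟩ - 0.6576i|10⟩ + 0.1644i|11⟩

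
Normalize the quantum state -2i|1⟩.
-i|1⟩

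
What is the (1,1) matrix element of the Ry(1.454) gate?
0.7472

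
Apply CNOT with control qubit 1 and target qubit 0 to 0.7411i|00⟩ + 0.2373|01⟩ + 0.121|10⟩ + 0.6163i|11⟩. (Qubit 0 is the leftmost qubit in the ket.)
0.7411i|00⟩ + 0.6163i|01⟩ + 0.121|10⟩ + 0.2373|11⟩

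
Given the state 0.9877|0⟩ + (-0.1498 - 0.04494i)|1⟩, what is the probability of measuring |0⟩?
0.9756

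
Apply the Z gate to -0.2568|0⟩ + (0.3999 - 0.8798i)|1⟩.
-0.2568|0⟩ + (-0.3999 + 0.8798i)|1⟩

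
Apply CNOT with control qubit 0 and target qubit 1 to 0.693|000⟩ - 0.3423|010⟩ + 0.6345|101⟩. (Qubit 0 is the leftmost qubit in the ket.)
0.693|000⟩ - 0.3423|010⟩ + 0.6345|111⟩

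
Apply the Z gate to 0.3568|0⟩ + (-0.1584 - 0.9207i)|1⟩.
0.3568|0⟩ + (0.1584 + 0.9207i)|1⟩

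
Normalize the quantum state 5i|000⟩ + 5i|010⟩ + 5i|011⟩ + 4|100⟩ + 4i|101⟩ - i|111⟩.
0.4811i|000⟩ + 0.4811i|010⟩ + 0.4811i|011⟩ + 0.3849|100⟩ + 0.3849i|101⟩ - 0.09623i|111⟩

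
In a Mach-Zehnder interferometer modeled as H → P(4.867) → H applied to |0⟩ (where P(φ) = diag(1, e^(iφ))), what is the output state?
(0.577 - 0.494i)|0⟩ + (0.423 + 0.494i)|1⟩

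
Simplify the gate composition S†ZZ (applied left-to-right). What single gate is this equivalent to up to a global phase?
S†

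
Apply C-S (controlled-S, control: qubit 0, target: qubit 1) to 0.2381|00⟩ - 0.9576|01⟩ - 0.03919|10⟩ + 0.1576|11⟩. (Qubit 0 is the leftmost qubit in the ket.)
0.2381|00⟩ - 0.9576|01⟩ - 0.03919|10⟩ + 0.1576i|11⟩

C-S leaves the control-|0⟩ kets |00⟩, |01⟩ unchanged and applies S to qubit 1 on the control-|1⟩ pair (|10⟩, |11⟩).
S = [[1, 0], [0, i]].
With a = amp(|10⟩) = -0.03919 and b = amp(|11⟩) = 0.1576:
new amp(|10⟩) = (1)·a = -0.03919
new amp(|11⟩) = (i)·b = 0.1576i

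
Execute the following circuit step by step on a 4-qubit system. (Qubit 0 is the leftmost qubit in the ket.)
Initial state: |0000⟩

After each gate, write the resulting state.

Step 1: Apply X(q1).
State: |0100⟩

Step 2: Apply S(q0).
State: |0100⟩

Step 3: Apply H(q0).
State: 1/√2|0100⟩ + 1/√2|1100⟩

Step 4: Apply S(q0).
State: 1/√2|0100⟩ + (1/√2)i|1100⟩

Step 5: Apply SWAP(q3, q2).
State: 1/√2|0100⟩ + (1/√2)i|1100⟩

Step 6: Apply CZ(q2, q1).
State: 1/√2|0100⟩ + (1/√2)i|1100⟩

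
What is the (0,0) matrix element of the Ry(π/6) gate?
0.9659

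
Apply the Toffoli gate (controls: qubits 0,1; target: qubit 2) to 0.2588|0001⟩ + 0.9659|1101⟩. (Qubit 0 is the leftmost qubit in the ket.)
0.2588|0001⟩ + 0.9659|1111⟩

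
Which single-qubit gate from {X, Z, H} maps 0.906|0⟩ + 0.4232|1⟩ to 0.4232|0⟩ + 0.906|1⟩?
X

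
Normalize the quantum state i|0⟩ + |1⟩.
(1/√2)i|0⟩ + 1/√2|1⟩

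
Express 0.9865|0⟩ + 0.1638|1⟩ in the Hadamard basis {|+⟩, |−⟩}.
0.8134|+⟩ + 0.5817|−⟩

With |ψ⟩ = α|0⟩ + β|1⟩, the Hadamard-basis coefficients are ⟨+|ψ⟩ = (α + β)/√2 and ⟨−|ψ⟩ = (α − β)/√2.
Here α = 0.9865, β = 0.1638: (α + β)/√2 = 0.8134, (α − β)/√2 = 0.5817.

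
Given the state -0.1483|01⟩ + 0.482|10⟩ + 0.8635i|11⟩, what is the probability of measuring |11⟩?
0.7456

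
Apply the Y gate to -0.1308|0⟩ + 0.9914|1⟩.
-0.9914i|0⟩ - 0.1308i|1⟩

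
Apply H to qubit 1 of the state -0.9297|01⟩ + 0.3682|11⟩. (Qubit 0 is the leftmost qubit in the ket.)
-0.6574|00⟩ + 0.6574|01⟩ + 0.2604|10⟩ - 0.2604|11⟩

H on qubit 1 mixes each pair of kets that differ only in qubit 1: amplitudes (a, b) of (|…0…⟩, |…1…⟩) become ((a + b)/√2, (a − b)/√2). Kets absent from the input have amplitude 0.
(|00⟩, |01⟩): (a, b) = (0, -0.9297) → (-0.6574, 0.6574)
(|10⟩, |11⟩): (a, b) = (0, 0.3682) → (0.2604, -0.2604)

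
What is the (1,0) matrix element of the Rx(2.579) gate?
-0.9607i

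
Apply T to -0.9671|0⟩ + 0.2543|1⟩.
-0.9671|0⟩ + (0.1798 + 0.1798i)|1⟩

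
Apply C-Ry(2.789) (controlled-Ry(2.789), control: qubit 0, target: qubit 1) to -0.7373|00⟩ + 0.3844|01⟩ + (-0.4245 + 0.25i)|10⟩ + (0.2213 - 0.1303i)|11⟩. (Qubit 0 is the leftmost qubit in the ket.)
-0.7373|00⟩ + 0.3844|01⟩ + (-0.2923 + 0.1721i)|10⟩ + (-0.3791 + 0.2233i)|11⟩

C-Ry(2.789) leaves the control-|0⟩ kets |00⟩, |01⟩ unchanged and applies Ry(2.789) to qubit 1 on the control-|1⟩ pair (|10⟩, |11⟩).
Ry(2.789) = [[cos(θ/2), −sin(θ/2)], [sin(θ/2), cos(θ/2)]]; θ = 2.789, cos(θ/2) ≈ 0.175385, sin(θ/2) ≈ 0.9845.
With a = amp(|10⟩) = (-0.4245 + 0.25i) and b = amp(|11⟩) = (0.2213 - 0.1303i):
new amp(|10⟩) = (0.175385)·a + (-0.9845)·b = (-0.2923 + 0.1721i)
new amp(|11⟩) = (0.9845)·a + (0.175385)·b = (-0.3791 + 0.2233i)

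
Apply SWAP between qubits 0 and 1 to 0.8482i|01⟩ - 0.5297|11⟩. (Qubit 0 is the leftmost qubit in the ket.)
0.8482i|10⟩ - 0.5297|11⟩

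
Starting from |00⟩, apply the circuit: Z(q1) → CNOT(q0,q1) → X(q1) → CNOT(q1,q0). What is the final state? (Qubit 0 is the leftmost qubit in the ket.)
|11⟩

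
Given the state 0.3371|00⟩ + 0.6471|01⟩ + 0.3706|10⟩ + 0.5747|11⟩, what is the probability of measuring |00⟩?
0.1136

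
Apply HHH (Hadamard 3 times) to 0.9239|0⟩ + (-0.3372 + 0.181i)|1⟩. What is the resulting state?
(0.4149 + 0.128i)|0⟩ + (0.8917 - 0.128i)|1⟩

H² = I, so H^3 = H: a single Hadamard. With (a, b) = (0.9239, (-0.3372 + 0.181i)), H gives ((a + b)/√2, (a − b)/√2) = ((0.4149 + 0.128i), (0.8917 - 0.128i)).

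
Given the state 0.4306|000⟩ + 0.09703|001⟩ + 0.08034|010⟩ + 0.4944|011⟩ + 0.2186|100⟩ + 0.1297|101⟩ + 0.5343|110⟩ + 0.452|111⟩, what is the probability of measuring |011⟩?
0.2444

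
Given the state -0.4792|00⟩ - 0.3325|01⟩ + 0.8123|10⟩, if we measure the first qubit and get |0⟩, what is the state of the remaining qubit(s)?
-0.8216|0⟩ - 0.5701|1⟩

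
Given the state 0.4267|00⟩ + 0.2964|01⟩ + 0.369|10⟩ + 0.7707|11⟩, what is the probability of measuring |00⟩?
0.1821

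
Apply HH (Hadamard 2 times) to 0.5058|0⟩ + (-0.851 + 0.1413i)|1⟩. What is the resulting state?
0.5058|0⟩ + (-0.851 + 0.1413i)|1⟩

H² = I, so an even number of Hadamards cancels: H^2 = I and the state is unchanged.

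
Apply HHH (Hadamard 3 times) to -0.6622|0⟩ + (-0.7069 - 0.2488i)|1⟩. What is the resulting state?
(-0.9681 - 0.1759i)|0⟩ + (0.03161 + 0.1759i)|1⟩

H² = I, so H^3 = H: a single Hadamard. With (a, b) = (-0.6622, (-0.7069 - 0.2488i)), H gives ((a + b)/√2, (a − b)/√2) = ((-0.9681 - 0.1759i), (0.03161 + 0.1759i)).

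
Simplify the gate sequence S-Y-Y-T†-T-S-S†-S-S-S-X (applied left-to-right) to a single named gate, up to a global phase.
X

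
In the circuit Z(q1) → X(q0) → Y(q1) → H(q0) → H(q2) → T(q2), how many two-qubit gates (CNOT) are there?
0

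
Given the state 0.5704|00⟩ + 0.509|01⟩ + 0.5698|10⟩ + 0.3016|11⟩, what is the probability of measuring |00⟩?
0.3254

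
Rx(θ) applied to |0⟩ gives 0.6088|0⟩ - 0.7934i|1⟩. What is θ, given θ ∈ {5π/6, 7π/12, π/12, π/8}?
7π/12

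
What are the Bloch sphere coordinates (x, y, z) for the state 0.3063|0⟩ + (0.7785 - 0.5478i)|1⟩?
(0.4769, -0.3356, -0.8123)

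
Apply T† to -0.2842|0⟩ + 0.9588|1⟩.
-0.2842|0⟩ + (0.678 - 0.678i)|1⟩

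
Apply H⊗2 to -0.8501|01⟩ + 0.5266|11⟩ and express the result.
-0.1618|00⟩ + 0.1618|01⟩ - 0.6884|10⟩ + 0.6884|11⟩

H⊗2 gives amp(|y⟩) = (1/2) Σ_x (−1)^(x·y) amp(|x⟩), where x·y is the number of positions in which both x and y have a 1.
|00⟩: (-0.8501 + 0.5266)/2 = -0.1618
|01⟩: (0.8501 - 0.5266)/2 = 0.1618
|10⟩: (-0.8501 - 0.5266)/2 = -0.6884
|11⟩: (0.8501 + 0.5266)/2 = 0.6884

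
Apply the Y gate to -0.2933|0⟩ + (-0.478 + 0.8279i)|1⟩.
(0.8279 + 0.478i)|0⟩ - 0.2933i|1⟩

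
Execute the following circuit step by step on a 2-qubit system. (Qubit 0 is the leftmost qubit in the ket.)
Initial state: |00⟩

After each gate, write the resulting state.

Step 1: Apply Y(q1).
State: i|01⟩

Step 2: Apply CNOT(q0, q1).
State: i|01⟩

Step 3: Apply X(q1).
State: i|00⟩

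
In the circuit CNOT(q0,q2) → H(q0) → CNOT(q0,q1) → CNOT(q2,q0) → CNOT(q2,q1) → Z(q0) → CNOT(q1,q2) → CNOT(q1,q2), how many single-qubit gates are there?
2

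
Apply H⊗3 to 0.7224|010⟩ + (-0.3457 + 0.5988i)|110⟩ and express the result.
(0.1332 + 0.2117i)|000⟩ + (0.1332 + 0.2117i)|001⟩ + (-0.1332 - 0.2117i)|010⟩ + (-0.1332 - 0.2117i)|011⟩ + (0.3776 - 0.2117i)|100⟩ + (0.3776 - 0.2117i)|101⟩ + (-0.3776 + 0.2117i)|110⟩ + (-0.3776 + 0.2117i)|111⟩

H⊗3 gives amp(|y⟩) = (1/2√2) Σ_x (−1)^(x·y) amp(|x⟩), where x·y is the number of positions in which both x and y have a 1.
|000⟩: (0.7224 + (-0.3457 + 0.5988i))/(2√2) = (0.1332 + 0.2117i)
|001⟩: (0.7224 + (-0.3457 + 0.5988i))/(2√2) = (0.1332 + 0.2117i)
|010⟩: (-0.7224 - (-0.3457 + 0.5988i))/(2√2) = (-0.1332 - 0.2117i)
|011⟩: (-0.7224 - (-0.3457 + 0.5988i))/(2√2) = (-0.1332 - 0.2117i)
|100⟩: (0.7224 - (-0.3457 + 0.5988i))/(2√2) = (0.3776 - 0.2117i)
|101⟩: (0.7224 - (-0.3457 + 0.5988i))/(2√2) = (0.3776 - 0.2117i)
|110⟩: (-0.7224 + (-0.3457 + 0.5988i))/(2√2) = (-0.3776 + 0.2117i)
|111⟩: (-0.7224 + (-0.3457 + 0.5988i))/(2√2) = (-0.3776 + 0.2117i)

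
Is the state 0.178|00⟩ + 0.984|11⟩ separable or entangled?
Entangled

Writing the state as a|00⟩ + b|01⟩ + c|10⟩ + d|11⟩, it is a product state iff ad − bc = 0.
Here (a, b, c, d) = (0.178, 0, 0, 0.984): ad − bc = (0.178)(0.984) − (0)(0) = 0.1752 ≠ 0, so the state is entangled.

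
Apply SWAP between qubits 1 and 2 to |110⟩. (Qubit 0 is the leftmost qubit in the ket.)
|101⟩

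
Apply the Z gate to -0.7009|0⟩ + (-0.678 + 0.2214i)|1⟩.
-0.7009|0⟩ + (0.678 - 0.2214i)|1⟩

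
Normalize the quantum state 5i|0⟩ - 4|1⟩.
0.7809i|0⟩ - 0.6247|1⟩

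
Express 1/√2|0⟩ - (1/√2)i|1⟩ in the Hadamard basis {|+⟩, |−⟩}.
(1/2 - (1/2)i)|+⟩ + (1/2 + (1/2)i)|−⟩

With |ψ⟩ = α|0⟩ + β|1⟩, the Hadamard-basis coefficients are ⟨+|ψ⟩ = (α + β)/√2 and ⟨−|ψ⟩ = (α − β)/√2.
Here α = 1/√2, β = -(1/√2)i: (α + β)/√2 = (1/2 - (1/2)i), (α − β)/√2 = (1/2 + (1/2)i).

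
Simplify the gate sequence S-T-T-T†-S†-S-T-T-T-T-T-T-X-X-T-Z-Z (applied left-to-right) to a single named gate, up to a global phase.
S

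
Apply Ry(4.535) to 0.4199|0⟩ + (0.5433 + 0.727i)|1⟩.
(-0.6861 - 0.5576i)|0⟩ + (-0.02658 - 0.4665i)|1⟩

Ry(4.535) = [[cos(θ/2), −sin(θ/2)], [sin(θ/2), cos(θ/2)]]; θ = 4.535, cos(θ/2) ≈ -0.641693, sin(θ/2) ≈ 0.766962.
With a = amp(|0⟩) = 0.4199 and b = amp(|1⟩) = (0.5433 + 0.727i):
new amp(|0⟩) = (-0.641693)·a + (-0.766962)·b = (-0.6861 - 0.5576i)
new amp(|1⟩) = (0.766962)·a + (-0.641693)·b = (-0.02658 - 0.4665i)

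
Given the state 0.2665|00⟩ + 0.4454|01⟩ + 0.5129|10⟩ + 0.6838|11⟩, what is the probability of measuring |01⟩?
0.1984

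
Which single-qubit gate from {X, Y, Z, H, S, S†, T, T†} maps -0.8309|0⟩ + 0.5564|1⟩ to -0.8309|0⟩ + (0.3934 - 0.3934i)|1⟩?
T†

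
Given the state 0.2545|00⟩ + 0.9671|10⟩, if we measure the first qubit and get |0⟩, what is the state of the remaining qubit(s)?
|0⟩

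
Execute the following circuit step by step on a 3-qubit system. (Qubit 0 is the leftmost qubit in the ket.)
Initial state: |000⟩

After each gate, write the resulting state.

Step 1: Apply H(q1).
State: 1/√2|000⟩ + 1/√2|010⟩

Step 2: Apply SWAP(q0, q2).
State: 1/√2|000⟩ + 1/√2|010⟩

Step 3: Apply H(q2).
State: 1/2|000⟩ + 1/2|001⟩ + 1/2|010⟩ + 1/2|011⟩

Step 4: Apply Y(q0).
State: (1/2)i|100⟩ + (1/2)i|101⟩ + (1/2)i|110⟩ + (1/2)i|111⟩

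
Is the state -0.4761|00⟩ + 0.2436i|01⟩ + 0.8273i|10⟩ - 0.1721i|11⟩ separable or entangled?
Entangled

Writing the state as a|00⟩ + b|01⟩ + c|10⟩ + d|11⟩, it is a product state iff ad − bc = 0.
Here (a, b, c, d) = (-0.4761, 0.2436i, 0.8273i, -0.1721i): ad − bc = (-0.4761)(-0.1721i) − (0.2436i)(0.8273i) = (0.2015 + 0.08194i) ≠ 0, so the state is entangled.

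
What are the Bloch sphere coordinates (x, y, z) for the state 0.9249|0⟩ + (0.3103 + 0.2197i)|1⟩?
(0.574, 0.4064, 0.7109)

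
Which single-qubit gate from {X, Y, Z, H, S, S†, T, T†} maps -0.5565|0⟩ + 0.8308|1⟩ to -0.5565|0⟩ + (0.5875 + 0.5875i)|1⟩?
T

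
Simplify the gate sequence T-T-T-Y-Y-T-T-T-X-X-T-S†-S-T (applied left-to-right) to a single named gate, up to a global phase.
I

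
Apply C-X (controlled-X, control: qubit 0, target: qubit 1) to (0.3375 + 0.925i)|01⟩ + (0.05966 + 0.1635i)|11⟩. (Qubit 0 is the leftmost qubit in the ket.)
(0.3375 + 0.925i)|01⟩ + (0.05966 + 0.1635i)|10⟩

C-X leaves the control-|0⟩ kets |00⟩, |01⟩ unchanged and applies X to qubit 1 on the control-|1⟩ pair (|10⟩, |11⟩).
X = [[0, 1], [1, 0]].
With a = amp(|10⟩) = 0 and b = amp(|11⟩) = (0.05966 + 0.1635i):
new amp(|10⟩) = (1)·b = (0.05966 + 0.1635i)
new amp(|11⟩) = (1)·a = 0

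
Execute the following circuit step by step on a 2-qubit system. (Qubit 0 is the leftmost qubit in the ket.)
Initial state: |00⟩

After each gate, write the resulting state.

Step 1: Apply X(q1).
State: |01⟩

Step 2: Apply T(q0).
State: |01⟩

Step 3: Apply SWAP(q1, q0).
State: |10⟩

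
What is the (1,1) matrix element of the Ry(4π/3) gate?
-1/2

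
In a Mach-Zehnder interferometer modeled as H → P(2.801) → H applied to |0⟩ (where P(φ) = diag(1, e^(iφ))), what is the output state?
(0.02872 + 0.167i)|0⟩ + (0.9713 - 0.167i)|1⟩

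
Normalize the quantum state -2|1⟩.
-|1⟩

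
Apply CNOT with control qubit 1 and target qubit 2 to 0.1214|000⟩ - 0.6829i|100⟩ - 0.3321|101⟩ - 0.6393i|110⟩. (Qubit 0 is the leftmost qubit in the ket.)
0.1214|000⟩ - 0.6829i|100⟩ - 0.3321|101⟩ - 0.6393i|111⟩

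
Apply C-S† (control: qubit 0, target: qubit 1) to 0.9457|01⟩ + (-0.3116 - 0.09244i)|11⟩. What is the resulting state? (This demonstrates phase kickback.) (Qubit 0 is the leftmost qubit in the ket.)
0.9457|01⟩ + (-0.09244 + 0.3116i)|11⟩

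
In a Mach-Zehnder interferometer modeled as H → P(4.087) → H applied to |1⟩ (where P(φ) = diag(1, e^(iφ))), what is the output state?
(0.7927 + 0.4054i)|0⟩ + (0.2073 - 0.4054i)|1⟩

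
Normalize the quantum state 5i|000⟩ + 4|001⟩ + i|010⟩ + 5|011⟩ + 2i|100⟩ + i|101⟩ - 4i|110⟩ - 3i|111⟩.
0.5077i|000⟩ + 0.4061|001⟩ + 0.1015i|010⟩ + 0.5077|011⟩ + 0.2031i|100⟩ + 0.1015i|101⟩ - 0.4061i|110⟩ - 0.3046i|111⟩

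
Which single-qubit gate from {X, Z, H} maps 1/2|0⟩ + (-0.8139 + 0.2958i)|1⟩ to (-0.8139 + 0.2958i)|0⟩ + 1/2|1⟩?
X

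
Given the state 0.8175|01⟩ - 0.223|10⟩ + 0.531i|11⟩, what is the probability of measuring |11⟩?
0.282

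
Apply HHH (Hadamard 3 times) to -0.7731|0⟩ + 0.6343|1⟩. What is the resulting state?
-0.09815|0⟩ - 0.9952|1⟩

H² = I, so H^3 = H: a single Hadamard. With (a, b) = (-0.7731, 0.6343), H gives ((a + b)/√2, (a − b)/√2) = (-0.09815, -0.9952).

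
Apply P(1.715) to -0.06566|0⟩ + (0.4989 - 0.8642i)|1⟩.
-0.06566|0⟩ + (0.7835 + 0.6179i)|1⟩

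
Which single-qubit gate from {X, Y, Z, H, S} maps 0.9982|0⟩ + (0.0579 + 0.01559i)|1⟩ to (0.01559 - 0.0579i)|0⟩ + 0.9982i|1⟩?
Y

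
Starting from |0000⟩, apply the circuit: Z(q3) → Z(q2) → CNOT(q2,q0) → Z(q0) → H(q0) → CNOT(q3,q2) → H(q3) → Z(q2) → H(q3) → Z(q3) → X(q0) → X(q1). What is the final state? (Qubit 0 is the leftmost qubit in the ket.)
1/√2|0100⟩ + 1/√2|1100⟩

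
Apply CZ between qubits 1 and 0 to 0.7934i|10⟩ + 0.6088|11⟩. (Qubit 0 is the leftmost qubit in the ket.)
0.7934i|10⟩ - 0.6088|11⟩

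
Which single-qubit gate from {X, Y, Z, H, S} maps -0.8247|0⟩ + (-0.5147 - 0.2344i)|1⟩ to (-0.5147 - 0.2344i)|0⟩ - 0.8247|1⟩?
X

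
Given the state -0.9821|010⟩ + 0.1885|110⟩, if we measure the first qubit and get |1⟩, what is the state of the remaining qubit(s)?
|10⟩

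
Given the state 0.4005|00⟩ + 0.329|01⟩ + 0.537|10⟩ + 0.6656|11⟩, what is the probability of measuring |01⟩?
0.1082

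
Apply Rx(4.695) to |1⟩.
-0.7132i|0⟩ - 0.7009|1⟩

Rx(4.695) = [[cos(θ/2), −i·sin(θ/2)], [−i·sin(θ/2), cos(θ/2)]]; θ = 4.695, cos(θ/2) ≈ -0.700932, sin(θ/2) ≈ 0.713228.
With a = amp(|0⟩) = 0 and b = amp(|1⟩) = 1:
new amp(|0⟩) = (-0.700932)·a + (-0.713228i)·b = -0.7132i
new amp(|1⟩) = (-0.713228i)·a + (-0.700932)·b = -0.7009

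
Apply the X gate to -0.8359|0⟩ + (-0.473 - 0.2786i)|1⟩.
(-0.473 - 0.2786i)|0⟩ - 0.8359|1⟩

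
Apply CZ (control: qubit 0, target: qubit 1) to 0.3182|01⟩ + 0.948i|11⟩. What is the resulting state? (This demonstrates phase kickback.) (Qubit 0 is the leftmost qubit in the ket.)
0.3182|01⟩ - 0.948i|11⟩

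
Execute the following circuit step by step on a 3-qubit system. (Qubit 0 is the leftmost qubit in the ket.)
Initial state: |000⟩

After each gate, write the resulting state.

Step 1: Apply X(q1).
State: |010⟩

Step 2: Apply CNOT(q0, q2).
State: |010⟩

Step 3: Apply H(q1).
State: 1/√2|000⟩ - 1/√2|010⟩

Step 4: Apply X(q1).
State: -1/√2|000⟩ + 1/√2|010⟩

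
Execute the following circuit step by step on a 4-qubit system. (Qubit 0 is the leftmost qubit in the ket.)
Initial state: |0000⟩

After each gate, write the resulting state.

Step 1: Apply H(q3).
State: 1/√2|0000⟩ + 1/√2|0001⟩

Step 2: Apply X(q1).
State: 1/√2|0100⟩ + 1/√2|0101⟩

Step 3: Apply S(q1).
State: (1/√2)i|0100⟩ + (1/√2)i|0101⟩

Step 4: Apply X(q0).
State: (1/√2)i|1100⟩ + (1/√2)i|1101⟩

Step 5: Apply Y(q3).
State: 1/√2|1100⟩ - 1/√2|1101⟩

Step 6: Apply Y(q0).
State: -(1/√2)i|0100⟩ + (1/√2)i|0101⟩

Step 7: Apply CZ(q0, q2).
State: -(1/√2)i|0100⟩ + (1/√2)i|0101⟩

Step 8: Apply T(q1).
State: (1/2 - (1/2)i)|0100⟩ + (-1/2 + (1/2)i)|0101⟩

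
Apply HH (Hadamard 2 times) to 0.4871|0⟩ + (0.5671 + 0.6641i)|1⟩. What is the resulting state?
0.4871|0⟩ + (0.5671 + 0.6641i)|1⟩

H² = I, so an even number of Hadamards cancels: H^2 = I and the state is unchanged.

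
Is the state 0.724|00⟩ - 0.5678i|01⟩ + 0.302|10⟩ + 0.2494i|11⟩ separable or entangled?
Entangled

Writing the state as a|00⟩ + b|01⟩ + c|10⟩ + d|11⟩, it is a product state iff ad − bc = 0.
Here (a, b, c, d) = (0.724, -0.5678i, 0.302, 0.2494i): ad − bc = (0.724)(0.2494i) − (-0.5678i)(0.302) = 0.352i ≠ 0, so the state is entangled.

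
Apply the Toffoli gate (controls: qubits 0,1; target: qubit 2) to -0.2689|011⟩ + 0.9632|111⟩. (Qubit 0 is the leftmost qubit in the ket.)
-0.2689|011⟩ + 0.9632|110⟩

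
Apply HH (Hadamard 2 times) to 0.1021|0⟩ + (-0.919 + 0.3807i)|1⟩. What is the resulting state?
0.1021|0⟩ + (-0.919 + 0.3807i)|1⟩

H² = I, so an even number of Hadamards cancels: H^2 = I and the state is unchanged.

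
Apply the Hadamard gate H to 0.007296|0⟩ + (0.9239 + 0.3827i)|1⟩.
(0.6585 + 0.2706i)|0⟩ + (-0.6481 - 0.2706i)|1⟩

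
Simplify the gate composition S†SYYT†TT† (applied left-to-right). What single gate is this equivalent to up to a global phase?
T†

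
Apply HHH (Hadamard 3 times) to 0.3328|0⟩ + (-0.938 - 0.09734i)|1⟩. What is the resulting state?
(-0.4279 - 0.06883i)|0⟩ + (0.8986 + 0.06883i)|1⟩

H² = I, so H^3 = H: a single Hadamard. With (a, b) = (0.3328, (-0.938 - 0.09734i)), H gives ((a + b)/√2, (a − b)/√2) = ((-0.4279 - 0.06883i), (0.8986 + 0.06883i)).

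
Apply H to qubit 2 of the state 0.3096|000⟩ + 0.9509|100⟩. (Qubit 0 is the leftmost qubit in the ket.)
0.2189|000⟩ + 0.2189|001⟩ + 0.6724|100⟩ + 0.6724|101⟩

H on qubit 2 mixes each pair of kets that differ only in qubit 2: amplitudes (a, b) of (|…0…⟩, |…1…⟩) become ((a + b)/√2, (a − b)/√2). Kets absent from the input have amplitude 0.
(|000⟩, |001⟩): (a, b) = (0.3096, 0) → (0.2189, 0.2189)
(|100⟩, |101⟩): (a, b) = (0.9509, 0) → (0.6724, 0.6724)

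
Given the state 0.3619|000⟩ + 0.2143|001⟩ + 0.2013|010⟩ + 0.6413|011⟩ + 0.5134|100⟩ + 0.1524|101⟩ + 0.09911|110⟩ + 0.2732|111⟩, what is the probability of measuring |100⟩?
0.2636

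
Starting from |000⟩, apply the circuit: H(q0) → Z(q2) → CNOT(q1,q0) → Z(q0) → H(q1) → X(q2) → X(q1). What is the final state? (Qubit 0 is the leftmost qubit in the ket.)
1/2|001⟩ + 1/2|011⟩ - 1/2|101⟩ - 1/2|111⟩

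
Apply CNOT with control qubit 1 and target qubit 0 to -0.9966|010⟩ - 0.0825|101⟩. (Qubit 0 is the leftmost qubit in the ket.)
-0.0825|101⟩ - 0.9966|110⟩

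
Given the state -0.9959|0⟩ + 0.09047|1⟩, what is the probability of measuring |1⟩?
0.008185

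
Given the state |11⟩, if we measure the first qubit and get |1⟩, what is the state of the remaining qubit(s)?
|1⟩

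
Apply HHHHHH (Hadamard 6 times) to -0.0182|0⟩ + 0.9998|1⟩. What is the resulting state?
-0.0182|0⟩ + 0.9998|1⟩

H² = I, so an even number of Hadamards cancels: H^6 = I and the state is unchanged.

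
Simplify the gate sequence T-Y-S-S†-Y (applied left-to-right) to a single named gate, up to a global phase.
T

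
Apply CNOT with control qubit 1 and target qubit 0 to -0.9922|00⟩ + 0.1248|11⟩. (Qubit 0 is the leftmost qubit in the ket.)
-0.9922|00⟩ + 0.1248|01⟩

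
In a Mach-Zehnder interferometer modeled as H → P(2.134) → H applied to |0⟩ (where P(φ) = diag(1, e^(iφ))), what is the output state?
(0.2331 + 0.4228i)|0⟩ + (0.7669 - 0.4228i)|1⟩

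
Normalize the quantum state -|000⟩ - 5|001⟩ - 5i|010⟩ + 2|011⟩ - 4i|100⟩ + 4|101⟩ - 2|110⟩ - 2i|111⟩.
-0.1026|000⟩ - 0.513|001⟩ - 0.513i|010⟩ + 0.2052|011⟩ - 0.4104i|100⟩ + 0.4104|101⟩ - 0.2052|110⟩ - 0.2052i|111⟩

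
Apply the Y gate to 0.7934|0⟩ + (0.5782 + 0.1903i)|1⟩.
(0.1903 - 0.5782i)|0⟩ + 0.7934i|1⟩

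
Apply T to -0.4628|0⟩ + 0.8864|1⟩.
-0.4628|0⟩ + (0.6268 + 0.6268i)|1⟩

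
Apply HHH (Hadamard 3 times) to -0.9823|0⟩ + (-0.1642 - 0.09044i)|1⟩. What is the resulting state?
(-0.8107 - 0.06395i)|0⟩ + (-0.5785 + 0.06395i)|1⟩

H² = I, so H^3 = H: a single Hadamard. With (a, b) = (-0.9823, (-0.1642 - 0.09044i)), H gives ((a + b)/√2, (a − b)/√2) = ((-0.8107 - 0.06395i), (-0.5785 + 0.06395i)).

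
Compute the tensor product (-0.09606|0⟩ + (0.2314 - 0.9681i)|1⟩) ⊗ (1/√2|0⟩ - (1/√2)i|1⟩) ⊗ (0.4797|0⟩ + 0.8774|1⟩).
-0.03258|000⟩ - 0.0596|001⟩ + 0.03258i|010⟩ + 0.0596i|011⟩ + (0.07849 - 0.3284i)|100⟩ + (0.1436 - 0.6006i)|101⟩ + (-0.3284 - 0.07849i)|110⟩ + (-0.6006 - 0.1436i)|111⟩

amp(|b₁b₂…⟩) = product of the factor amplitudes for bits b₁, b₂, …; only kets whose every factor amplitude is nonzero survive.
|000⟩: (-0.09606)(1/√2)(0.4797) = -0.03258
|001⟩: (-0.09606)(1/√2)(0.8774) = -0.0596
|010⟩: (-0.09606)(-(1/√2)i)(0.4797) = 0.03258i
|011⟩: (-0.09606)(-(1/√2)i)(0.8774) = 0.0596i
|100⟩: (0.2314 - 0.9681i)(1/√2)(0.4797) = (0.07849 - 0.3284i)
|101⟩: (0.2314 - 0.9681i)(1/√2)(0.8774) = (0.1436 - 0.6006i)
|110⟩: (0.2314 - 0.9681i)(-(1/√2)i)(0.4797) = (-0.3284 - 0.07849i)
|111⟩: (0.2314 - 0.9681i)(-(1/√2)i)(0.8774) = (-0.6006 - 0.1436i)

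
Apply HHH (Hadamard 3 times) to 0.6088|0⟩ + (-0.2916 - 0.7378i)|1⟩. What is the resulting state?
(0.2243 - 0.5217i)|0⟩ + (0.6367 + 0.5217i)|1⟩

H² = I, so H^3 = H: a single Hadamard. With (a, b) = (0.6088, (-0.2916 - 0.7378i)), H gives ((a + b)/√2, (a − b)/√2) = ((0.2243 - 0.5217i), (0.6367 + 0.5217i)).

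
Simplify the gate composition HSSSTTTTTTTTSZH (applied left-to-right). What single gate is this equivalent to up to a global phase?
X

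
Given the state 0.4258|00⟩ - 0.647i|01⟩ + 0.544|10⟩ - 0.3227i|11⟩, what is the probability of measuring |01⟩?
0.4186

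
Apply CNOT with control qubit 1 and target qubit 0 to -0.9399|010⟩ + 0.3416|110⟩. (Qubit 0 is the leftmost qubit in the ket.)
0.3416|010⟩ - 0.9399|110⟩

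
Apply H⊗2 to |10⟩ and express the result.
1/2|00⟩ + 1/2|01⟩ - 1/2|10⟩ - 1/2|11⟩

H⊗2 gives amp(|y⟩) = (1/2) Σ_x (−1)^(x·y) amp(|x⟩), where x·y is the number of positions in which both x and y have a 1.
|00⟩: (1)/2 = 1/2
|01⟩: (1)/2 = 1/2
|10⟩: (-1)/2 = -1/2
|11⟩: (-1)/2 = -1/2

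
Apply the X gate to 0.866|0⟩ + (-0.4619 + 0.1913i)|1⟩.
(-0.4619 + 0.1913i)|0⟩ + 0.866|1⟩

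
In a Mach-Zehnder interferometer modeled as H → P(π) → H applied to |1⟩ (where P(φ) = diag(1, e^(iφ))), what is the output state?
|0⟩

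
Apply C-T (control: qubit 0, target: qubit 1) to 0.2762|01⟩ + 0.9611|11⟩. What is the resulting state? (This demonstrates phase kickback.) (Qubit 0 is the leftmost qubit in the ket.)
0.2762|01⟩ + (0.6796 + 0.6796i)|11⟩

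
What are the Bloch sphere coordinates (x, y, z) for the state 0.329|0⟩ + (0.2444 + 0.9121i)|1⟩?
(0.1608, 0.6002, -0.7834)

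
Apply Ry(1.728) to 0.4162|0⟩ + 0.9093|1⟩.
-0.4212|0⟩ + 0.907|1⟩

Ry(1.728) = [[cos(θ/2), −sin(θ/2)], [sin(θ/2), cos(θ/2)]]; θ = 1.728, cos(θ/2) ≈ 0.649401, sin(θ/2) ≈ 0.760446.
With a = amp(|0⟩) = 0.4162 and b = amp(|1⟩) = 0.9093:
new amp(|0⟩) = (0.649401)·a + (-0.760446)·b = -0.4212
new amp(|1⟩) = (0.760446)·a + (0.649401)·b = 0.907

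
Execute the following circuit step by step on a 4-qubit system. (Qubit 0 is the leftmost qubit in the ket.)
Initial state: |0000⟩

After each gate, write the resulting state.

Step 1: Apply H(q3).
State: 1/√2|0000⟩ + 1/√2|0001⟩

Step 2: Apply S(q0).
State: 1/√2|0000⟩ + 1/√2|0001⟩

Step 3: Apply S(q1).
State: 1/√2|0000⟩ + 1/√2|0001⟩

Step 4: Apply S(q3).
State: 1/√2|0000⟩ + (1/√2)i|0001⟩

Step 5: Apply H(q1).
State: 1/2|0000⟩ + (1/2)i|0001⟩ + 1/2|0100⟩ + (1/2)i|0101⟩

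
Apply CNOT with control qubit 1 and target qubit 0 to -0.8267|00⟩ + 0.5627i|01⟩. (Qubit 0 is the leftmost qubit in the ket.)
-0.8267|00⟩ + 0.5627i|11⟩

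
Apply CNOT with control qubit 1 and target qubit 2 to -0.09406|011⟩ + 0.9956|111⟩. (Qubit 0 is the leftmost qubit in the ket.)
-0.09406|010⟩ + 0.9956|110⟩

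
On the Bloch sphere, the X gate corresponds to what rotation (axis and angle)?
Rotation by π around the x-axis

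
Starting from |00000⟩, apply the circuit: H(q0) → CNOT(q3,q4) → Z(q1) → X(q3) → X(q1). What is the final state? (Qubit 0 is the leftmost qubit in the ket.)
1/√2|01010⟩ + 1/√2|11010⟩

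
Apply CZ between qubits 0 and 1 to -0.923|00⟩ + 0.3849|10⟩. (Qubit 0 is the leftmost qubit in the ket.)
-0.923|00⟩ + 0.3849|10⟩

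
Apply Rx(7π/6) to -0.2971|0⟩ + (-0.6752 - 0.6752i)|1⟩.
(-0.5753 + 0.6522i)|0⟩ + (0.1748 + 0.4617i)|1⟩

Rx(7π/6) = [[cos(θ/2), −i·sin(θ/2)], [−i·sin(θ/2), cos(θ/2)]]; θ = 7π/6, cos(θ/2) ≈ -0.258819, sin(θ/2) ≈ 0.965926.
With a = amp(|0⟩) = -0.2971 and b = amp(|1⟩) = (-0.6752 - 0.6752i):
new amp(|0⟩) = (-0.258819)·a + (-0.965926i)·b = (-0.5753 + 0.6522i)
new amp(|1⟩) = (-0.965926i)·a + (-0.258819)·b = (0.1748 + 0.4617i)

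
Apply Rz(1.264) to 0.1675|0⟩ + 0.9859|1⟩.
(0.1351 - 0.09895i)|0⟩ + (0.7955 + 0.5824i)|1⟩

Rz(1.264) = [[e^(−iθ/2), 0], [0, e^(iθ/2)]] with e^(±iθ/2) = cos(θ/2) ± i·sin(θ/2); θ = 1.264, cos(θ/2) ≈ 0.806848, sin(θ/2) ≈ 0.59076.
With a = amp(|0⟩) = 0.1675 and b = amp(|1⟩) = 0.9859:
new amp(|0⟩) = (0.806848 - 0.59076i)·a = (0.1351 - 0.09895i)
new amp(|1⟩) = (0.806848 + 0.59076i)·b = (0.7955 + 0.5824i)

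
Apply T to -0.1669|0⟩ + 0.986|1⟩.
-0.1669|0⟩ + (0.6972 + 0.6972i)|1⟩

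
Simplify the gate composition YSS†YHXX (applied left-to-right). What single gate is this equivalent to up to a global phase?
H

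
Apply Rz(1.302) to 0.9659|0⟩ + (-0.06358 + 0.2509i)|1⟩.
(0.7684 - 0.5853i)|0⟩ + (-0.2026 + 0.1611i)|1⟩

Rz(1.302) = [[e^(−iθ/2), 0], [0, e^(iθ/2)]] with e^(±iθ/2) = cos(θ/2) ± i·sin(θ/2); θ = 1.302, cos(θ/2) ≈ 0.795478, sin(θ/2) ≈ 0.605982.
With a = amp(|0⟩) = 0.9659 and b = amp(|1⟩) = (-0.06358 + 0.2509i):
new amp(|0⟩) = (0.795478 - 0.605982i)·a = (0.7684 - 0.5853i)
new amp(|1⟩) = (0.795478 + 0.605982i)·b = (-0.2026 + 0.1611i)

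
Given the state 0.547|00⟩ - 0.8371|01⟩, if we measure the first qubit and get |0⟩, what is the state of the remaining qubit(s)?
0.547|0⟩ - 0.8371|1⟩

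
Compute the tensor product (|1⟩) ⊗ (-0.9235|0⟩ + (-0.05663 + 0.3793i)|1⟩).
-0.9235|10⟩ + (-0.05663 + 0.3793i)|11⟩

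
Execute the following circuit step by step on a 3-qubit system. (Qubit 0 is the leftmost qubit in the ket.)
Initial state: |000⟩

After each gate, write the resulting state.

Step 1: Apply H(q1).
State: 1/√2|000⟩ + 1/√2|010⟩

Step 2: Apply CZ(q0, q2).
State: 1/√2|000⟩ + 1/√2|010⟩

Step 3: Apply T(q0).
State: 1/√2|000⟩ + 1/√2|010⟩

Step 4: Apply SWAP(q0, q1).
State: 1/√2|000⟩ + 1/√2|100⟩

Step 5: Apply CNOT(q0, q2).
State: 1/√2|000⟩ + 1/√2|101⟩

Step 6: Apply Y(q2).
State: (1/√2)i|001⟩ - (1/√2)i|100⟩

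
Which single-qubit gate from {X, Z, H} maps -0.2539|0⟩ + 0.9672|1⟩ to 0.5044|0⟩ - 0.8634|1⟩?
H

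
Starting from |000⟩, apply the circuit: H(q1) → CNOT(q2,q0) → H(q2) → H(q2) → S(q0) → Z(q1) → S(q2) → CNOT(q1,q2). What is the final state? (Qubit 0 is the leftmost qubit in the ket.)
1/√2|000⟩ - 1/√2|011⟩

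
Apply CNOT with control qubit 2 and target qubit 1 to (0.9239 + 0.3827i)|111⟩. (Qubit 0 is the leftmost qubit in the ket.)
(0.9239 + 0.3827i)|101⟩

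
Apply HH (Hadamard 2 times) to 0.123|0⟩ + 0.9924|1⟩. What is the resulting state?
0.123|0⟩ + 0.9924|1⟩

H² = I, so an even number of Hadamards cancels: H^2 = I and the state is unchanged.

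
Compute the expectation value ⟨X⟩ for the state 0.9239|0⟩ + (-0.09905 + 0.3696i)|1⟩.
-0.183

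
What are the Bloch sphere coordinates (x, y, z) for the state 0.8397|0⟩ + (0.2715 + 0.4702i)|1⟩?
(0.456, 0.7897, 0.4103)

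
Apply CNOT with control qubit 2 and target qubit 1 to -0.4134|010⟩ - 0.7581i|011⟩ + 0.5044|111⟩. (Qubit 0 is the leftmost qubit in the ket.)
-0.7581i|001⟩ - 0.4134|010⟩ + 0.5044|101⟩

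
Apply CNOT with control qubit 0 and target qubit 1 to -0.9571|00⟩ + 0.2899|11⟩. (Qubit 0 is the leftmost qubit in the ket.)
-0.9571|00⟩ + 0.2899|10⟩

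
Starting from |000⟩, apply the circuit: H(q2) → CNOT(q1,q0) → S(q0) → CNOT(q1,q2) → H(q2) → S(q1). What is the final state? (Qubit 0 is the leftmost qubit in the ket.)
|000⟩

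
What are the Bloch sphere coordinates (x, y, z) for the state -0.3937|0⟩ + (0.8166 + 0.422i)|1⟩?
(-0.643, -0.3323, -0.6899)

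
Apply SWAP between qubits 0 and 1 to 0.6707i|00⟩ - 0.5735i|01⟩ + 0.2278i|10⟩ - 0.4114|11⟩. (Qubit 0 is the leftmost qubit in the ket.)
0.6707i|00⟩ + 0.2278i|01⟩ - 0.5735i|10⟩ - 0.4114|11⟩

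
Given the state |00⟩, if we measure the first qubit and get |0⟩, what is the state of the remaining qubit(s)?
|0⟩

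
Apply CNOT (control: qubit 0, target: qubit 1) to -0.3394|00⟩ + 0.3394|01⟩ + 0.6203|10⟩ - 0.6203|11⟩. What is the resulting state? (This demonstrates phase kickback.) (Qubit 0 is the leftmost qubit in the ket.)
-0.3394|00⟩ + 0.3394|01⟩ - 0.6203|10⟩ + 0.6203|11⟩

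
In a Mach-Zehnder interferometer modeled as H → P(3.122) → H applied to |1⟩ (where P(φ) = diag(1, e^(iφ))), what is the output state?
(0.9999 - 0.009796i)|0⟩ + (0.00009596 + 0.009796i)|1⟩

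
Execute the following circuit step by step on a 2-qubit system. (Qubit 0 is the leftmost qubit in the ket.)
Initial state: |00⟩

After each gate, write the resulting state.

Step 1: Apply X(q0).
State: |10⟩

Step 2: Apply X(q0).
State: |00⟩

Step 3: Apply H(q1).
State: 1/√2|00⟩ + 1/√2|01⟩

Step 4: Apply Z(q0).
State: 1/√2|00⟩ + 1/√2|01⟩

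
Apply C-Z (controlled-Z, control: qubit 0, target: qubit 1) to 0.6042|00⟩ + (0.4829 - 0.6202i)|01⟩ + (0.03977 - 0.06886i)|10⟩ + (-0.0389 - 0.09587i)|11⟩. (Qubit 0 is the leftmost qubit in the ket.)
0.6042|00⟩ + (0.4829 - 0.6202i)|01⟩ + (0.03977 - 0.06886i)|10⟩ + (0.0389 + 0.09587i)|11⟩

C-Z leaves the control-|0⟩ kets |00⟩, |01⟩ unchanged and applies Z to qubit 1 on the control-|1⟩ pair (|10⟩, |11⟩).
Z = [[1, 0], [0, -1]].
With a = amp(|10⟩) = (0.03977 - 0.06886i) and b = amp(|11⟩) = (-0.0389 - 0.09587i):
new amp(|10⟩) = (1)·a = (0.03977 - 0.06886i)
new amp(|11⟩) = (-1)·b = (0.0389 + 0.09587i)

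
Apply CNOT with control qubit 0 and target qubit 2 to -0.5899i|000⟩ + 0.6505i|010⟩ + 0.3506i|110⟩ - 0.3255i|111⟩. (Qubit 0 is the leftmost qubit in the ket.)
-0.5899i|000⟩ + 0.6505i|010⟩ - 0.3255i|110⟩ + 0.3506i|111⟩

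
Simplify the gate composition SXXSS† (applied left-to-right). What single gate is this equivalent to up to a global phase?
S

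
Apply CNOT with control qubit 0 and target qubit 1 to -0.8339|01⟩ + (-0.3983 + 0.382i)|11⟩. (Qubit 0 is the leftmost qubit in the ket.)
-0.8339|01⟩ + (-0.3983 + 0.382i)|10⟩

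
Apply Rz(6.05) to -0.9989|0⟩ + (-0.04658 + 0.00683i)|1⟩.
(0.9921 + 0.1162i)|0⟩ + (0.04547 - 0.0122i)|1⟩

Rz(6.05) = [[e^(−iθ/2), 0], [0, e^(iθ/2)]] with e^(±iθ/2) = cos(θ/2) ± i·sin(θ/2); θ = 6.05, cos(θ/2) ≈ -0.993211, sin(θ/2) ≈ 0.116329.
With a = amp(|0⟩) = -0.9989 and b = amp(|1⟩) = (-0.04658 + 0.00683i):
new amp(|0⟩) = (-0.993211 - 0.116329i)·a = (0.9921 + 0.1162i)
new amp(|1⟩) = (-0.993211 + 0.116329i)·b = (0.04547 - 0.0122i)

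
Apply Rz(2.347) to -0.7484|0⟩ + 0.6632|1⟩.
(-0.2896 + 0.6901i)|0⟩ + (0.2566 + 0.6115i)|1⟩

Rz(2.347) = [[e^(−iθ/2), 0], [0, e^(iθ/2)]] with e^(±iθ/2) = cos(θ/2) ± i·sin(θ/2); θ = 2.347, cos(θ/2) ≈ 0.386927, sin(θ/2) ≈ 0.92211.
With a = amp(|0⟩) = -0.7484 and b = amp(|1⟩) = 0.6632:
new amp(|0⟩) = (0.386927 - 0.92211i)·a = (-0.2896 + 0.6901i)
new amp(|1⟩) = (0.386927 + 0.92211i)·b = (0.2566 + 0.6115i)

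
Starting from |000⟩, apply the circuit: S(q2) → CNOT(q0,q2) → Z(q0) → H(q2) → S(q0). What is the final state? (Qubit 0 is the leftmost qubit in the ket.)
1/√2|000⟩ + 1/√2|001⟩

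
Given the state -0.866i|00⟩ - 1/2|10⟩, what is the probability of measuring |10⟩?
1/4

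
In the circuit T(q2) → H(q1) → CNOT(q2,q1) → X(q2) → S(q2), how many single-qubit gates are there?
4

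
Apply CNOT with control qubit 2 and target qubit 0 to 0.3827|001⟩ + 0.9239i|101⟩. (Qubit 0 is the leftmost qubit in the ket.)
0.9239i|001⟩ + 0.3827|101⟩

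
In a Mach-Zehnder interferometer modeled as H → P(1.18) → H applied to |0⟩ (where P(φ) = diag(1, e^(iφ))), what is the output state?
(0.6905 + 0.4623i)|0⟩ + (0.3095 - 0.4623i)|1⟩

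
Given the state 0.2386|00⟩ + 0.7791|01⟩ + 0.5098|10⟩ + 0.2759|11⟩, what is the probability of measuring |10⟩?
0.2599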